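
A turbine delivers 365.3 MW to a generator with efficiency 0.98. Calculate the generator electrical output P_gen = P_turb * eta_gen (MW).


P_gen = 365.3 * 0.98 = 357.9940 MW


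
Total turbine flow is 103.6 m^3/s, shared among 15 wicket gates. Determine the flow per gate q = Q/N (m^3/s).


q = 103.6 / 15 = 6.9067 m^3/s


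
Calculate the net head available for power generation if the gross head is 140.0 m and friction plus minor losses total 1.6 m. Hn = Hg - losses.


Hn = 140.0 - 1.6 = 138.4000 m


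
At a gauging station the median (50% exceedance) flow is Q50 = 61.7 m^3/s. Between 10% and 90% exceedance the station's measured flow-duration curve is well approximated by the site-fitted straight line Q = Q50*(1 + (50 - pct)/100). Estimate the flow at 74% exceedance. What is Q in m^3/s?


Q = 61.7 * (1 + (50 - 74)/100) = 46.8920 m^3/s


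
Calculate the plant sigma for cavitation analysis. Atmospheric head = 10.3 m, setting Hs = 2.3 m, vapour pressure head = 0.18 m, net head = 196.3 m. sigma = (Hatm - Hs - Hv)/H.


sigma = (10.3 - 2.3 - 0.18) / 196.3 = 0.0398


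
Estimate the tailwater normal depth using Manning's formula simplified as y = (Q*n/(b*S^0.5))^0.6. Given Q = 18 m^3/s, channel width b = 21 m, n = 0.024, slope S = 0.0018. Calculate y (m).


y = (18 * 0.024 / (21 * 0.0018^0.5))^0.6 = 0.6477 m


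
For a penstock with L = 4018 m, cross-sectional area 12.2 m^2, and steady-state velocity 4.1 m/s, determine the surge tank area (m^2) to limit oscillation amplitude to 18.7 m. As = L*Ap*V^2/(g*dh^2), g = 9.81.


As = 4018 * 12.2 * 4.1^2 / (9.81 * 18.7^2) = 240.2068 m^2


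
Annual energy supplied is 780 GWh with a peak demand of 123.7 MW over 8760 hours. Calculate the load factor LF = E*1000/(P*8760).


LF = 780 * 1000 / (123.7 * 8760) = 0.7198


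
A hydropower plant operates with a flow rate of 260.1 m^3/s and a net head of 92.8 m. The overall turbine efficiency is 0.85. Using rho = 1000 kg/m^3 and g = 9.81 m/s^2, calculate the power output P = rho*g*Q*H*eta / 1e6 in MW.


P = 1000 * 9.81 * 260.1 * 92.8 * 0.85 / 1e6 = 201.2687 MW


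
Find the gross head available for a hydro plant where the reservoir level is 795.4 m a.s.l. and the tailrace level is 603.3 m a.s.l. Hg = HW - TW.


Hg = 795.4 - 603.3 = 192.1000 m


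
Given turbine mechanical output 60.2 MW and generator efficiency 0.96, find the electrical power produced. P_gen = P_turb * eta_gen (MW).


P_gen = 60.2 * 0.96 = 57.7920 MW


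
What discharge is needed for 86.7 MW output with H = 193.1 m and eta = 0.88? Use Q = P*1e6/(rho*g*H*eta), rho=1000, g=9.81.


Q = 86.7 * 1e6 / (1000 * 9.81 * 193.1 * 0.88) = 52.0098 m^3/s


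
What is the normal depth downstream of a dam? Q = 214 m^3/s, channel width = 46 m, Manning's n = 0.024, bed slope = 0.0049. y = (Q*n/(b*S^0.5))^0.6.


y = (214 * 0.024 / (46 * 0.0049^0.5))^0.6 = 1.3233 m


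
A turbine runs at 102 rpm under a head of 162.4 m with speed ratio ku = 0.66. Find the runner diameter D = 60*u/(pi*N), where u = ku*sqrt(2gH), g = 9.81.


u = 0.66 * sqrt(2*9.81*162.4) = 37.2552 m/s
D = 60 * 37.2552 / (pi * 102) = 6.9757 m


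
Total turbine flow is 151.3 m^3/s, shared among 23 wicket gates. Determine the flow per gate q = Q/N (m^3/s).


q = 151.3 / 23 = 6.5783 m^3/s


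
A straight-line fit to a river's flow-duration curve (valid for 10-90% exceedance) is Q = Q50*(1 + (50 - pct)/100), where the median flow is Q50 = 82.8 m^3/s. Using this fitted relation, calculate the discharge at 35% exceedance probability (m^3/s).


Q = 82.8 * (1 + (50 - 35)/100) = 95.2200 m^3/s


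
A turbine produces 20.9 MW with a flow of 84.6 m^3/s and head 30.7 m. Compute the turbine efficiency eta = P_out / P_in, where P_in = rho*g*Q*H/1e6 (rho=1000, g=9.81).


P_in = 1000 * 9.81 * 84.6 * 30.7 / 1e6 = 25.4787 MW
eta = 20.9 / 25.4787 = 0.8203


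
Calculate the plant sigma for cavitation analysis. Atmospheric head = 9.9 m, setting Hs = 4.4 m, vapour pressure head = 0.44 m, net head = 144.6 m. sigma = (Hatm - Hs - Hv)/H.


sigma = (9.9 - 4.4 - 0.44) / 144.6 = 0.0350


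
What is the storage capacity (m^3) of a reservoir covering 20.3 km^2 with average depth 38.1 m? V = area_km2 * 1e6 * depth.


V = 20.3 * 1e6 * 38.1 = 7.7343e+08 m^3


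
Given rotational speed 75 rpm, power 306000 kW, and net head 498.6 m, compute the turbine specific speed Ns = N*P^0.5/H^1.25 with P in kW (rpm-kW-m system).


Ns = 75 * 306000^0.5 / 498.6^1.25 = 17.6089


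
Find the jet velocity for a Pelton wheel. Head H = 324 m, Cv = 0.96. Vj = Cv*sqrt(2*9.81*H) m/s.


Vj = 0.96 * sqrt(2*9.81*324) = 76.5408 m/s


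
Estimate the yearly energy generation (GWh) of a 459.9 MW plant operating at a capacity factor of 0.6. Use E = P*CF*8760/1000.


E = 459.9 * 0.6 * 8760 / 1000 = 2417.2344 GWh


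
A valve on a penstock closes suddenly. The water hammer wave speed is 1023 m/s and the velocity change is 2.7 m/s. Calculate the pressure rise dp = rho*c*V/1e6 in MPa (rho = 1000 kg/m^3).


dp = 1000 * 1023 * 2.7 / 1e6 = 2.7621 MPa


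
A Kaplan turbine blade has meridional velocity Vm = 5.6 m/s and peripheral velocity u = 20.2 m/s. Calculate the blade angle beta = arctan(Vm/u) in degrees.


beta = arctan(5.6 / 20.2) = 15.4948 degrees


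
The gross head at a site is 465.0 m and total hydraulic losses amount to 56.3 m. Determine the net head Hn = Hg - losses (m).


Hn = 465.0 - 56.3 = 408.7000 m


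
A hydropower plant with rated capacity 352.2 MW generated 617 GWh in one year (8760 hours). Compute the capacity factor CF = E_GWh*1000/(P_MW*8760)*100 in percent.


CF = 617 * 1000 / (352.2 * 8760) * 100 = 19.9982 %


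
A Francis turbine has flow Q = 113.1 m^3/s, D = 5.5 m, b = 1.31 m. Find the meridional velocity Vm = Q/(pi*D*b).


Vm = 113.1 / (pi * 5.5 * 1.31) = 4.9966 m/s


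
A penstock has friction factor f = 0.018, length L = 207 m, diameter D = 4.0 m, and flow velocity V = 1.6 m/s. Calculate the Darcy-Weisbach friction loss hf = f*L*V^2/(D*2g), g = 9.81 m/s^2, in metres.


hf = 0.018 * 207 * 1.6^2 / (4.0 * 2 * 9.81) = 0.1215 m


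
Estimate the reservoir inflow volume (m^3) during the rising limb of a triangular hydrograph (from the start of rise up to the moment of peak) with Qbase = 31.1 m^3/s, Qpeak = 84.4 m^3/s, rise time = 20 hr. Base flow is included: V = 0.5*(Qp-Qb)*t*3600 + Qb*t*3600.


V = 0.5*(84.4 - 31.1)*20*3600 + 31.1*20*3600 = 4.1580e+06 m^3


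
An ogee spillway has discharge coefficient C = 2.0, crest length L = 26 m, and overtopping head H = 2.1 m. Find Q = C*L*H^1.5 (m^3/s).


Q = 2.0 * 26 * 2.1^1.5 = 158.2458 m^3/s


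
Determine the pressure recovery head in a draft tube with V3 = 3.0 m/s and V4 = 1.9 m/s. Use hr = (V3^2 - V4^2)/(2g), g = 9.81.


hr = (3.0^2 - 1.9^2) / (2*9.81) = 0.2747 m


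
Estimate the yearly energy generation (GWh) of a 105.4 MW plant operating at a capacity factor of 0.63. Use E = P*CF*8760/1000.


E = 105.4 * 0.63 * 8760 / 1000 = 581.6815 GWh


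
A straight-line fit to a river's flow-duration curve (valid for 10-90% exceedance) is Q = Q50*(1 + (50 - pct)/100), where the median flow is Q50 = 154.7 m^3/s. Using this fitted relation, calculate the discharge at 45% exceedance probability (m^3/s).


Q = 154.7 * (1 + (50 - 45)/100) = 162.4350 m^3/s


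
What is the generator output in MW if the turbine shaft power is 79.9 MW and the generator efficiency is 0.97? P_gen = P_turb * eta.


P_gen = 79.9 * 0.97 = 77.5030 MW


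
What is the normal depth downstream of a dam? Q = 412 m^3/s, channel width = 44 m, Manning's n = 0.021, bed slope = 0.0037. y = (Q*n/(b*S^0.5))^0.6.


y = (412 * 0.021 / (44 * 0.0037^0.5))^0.6 = 2.0218 m


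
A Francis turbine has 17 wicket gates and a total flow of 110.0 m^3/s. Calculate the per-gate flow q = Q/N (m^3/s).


q = 110.0 / 17 = 6.4706 m^3/s


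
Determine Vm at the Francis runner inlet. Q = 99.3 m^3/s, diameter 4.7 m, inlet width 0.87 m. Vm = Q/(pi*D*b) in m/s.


Vm = 99.3 / (pi * 4.7 * 0.87) = 7.7300 m/s


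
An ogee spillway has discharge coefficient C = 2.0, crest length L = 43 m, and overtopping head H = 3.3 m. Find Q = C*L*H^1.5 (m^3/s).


Q = 2.0 * 43 * 3.3^1.5 = 515.5483 m^3/s


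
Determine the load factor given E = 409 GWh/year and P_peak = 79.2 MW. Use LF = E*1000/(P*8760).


LF = 409 * 1000 / (79.2 * 8760) = 0.5895


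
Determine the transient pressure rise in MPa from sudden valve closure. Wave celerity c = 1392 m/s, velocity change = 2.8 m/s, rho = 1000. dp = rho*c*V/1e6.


dp = 1000 * 1392 * 2.8 / 1e6 = 3.8976 MPa


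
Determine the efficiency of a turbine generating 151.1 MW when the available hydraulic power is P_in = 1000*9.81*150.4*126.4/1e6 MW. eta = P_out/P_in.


P_in = 1000 * 9.81 * 150.4 * 126.4 / 1e6 = 186.4936 MW
eta = 151.1 / 186.4936 = 0.8102


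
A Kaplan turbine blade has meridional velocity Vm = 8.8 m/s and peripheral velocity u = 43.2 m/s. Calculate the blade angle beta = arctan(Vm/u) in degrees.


beta = arctan(8.8 / 43.2) = 11.5138 degrees


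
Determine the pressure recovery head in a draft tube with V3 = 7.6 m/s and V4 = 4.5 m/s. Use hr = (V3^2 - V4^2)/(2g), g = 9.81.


hr = (7.6^2 - 4.5^2) / (2*9.81) = 1.9118 m


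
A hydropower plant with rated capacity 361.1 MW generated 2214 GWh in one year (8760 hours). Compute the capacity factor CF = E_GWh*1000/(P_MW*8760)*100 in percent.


CF = 2214 * 1000 / (361.1 * 8760) * 100 = 69.9916 %


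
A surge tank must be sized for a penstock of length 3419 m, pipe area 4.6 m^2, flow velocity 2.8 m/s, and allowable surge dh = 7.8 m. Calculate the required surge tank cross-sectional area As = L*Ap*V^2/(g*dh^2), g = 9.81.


As = 3419 * 4.6 * 2.8^2 / (9.81 * 7.8^2) = 206.5926 m^2


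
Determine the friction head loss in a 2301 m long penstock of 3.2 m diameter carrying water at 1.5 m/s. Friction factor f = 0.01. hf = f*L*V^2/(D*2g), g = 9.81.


hf = 0.01 * 2301 * 1.5^2 / (3.2 * 2 * 9.81) = 0.8246 m


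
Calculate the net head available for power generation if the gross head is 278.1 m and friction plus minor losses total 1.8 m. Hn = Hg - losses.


Hn = 278.1 - 1.8 = 276.3000 m


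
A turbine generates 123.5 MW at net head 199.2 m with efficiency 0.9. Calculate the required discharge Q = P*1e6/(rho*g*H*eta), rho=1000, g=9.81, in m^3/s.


Q = 123.5 * 1e6 / (1000 * 9.81 * 199.2 * 0.9) = 70.2209 m^3/s


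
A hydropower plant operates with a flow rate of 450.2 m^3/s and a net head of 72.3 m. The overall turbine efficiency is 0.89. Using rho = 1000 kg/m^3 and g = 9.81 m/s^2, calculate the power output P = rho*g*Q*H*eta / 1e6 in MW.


P = 1000 * 9.81 * 450.2 * 72.3 * 0.89 / 1e6 = 284.1861 MW


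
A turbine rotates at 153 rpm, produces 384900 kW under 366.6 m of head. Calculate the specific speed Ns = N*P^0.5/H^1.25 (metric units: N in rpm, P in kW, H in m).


Ns = 153 * 384900^0.5 / 366.6^1.25 = 59.1732


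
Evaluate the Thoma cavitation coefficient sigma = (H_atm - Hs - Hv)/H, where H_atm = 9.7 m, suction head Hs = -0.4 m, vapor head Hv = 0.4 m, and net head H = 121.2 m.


sigma = (9.7 - (-0.4) - 0.4) / 121.2 = 0.0800


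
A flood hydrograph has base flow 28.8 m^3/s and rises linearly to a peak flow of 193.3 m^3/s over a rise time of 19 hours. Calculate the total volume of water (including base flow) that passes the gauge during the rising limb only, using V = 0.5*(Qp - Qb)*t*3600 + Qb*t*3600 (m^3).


V = 0.5*(193.3 - 28.8)*19*3600 + 28.8*19*3600 = 7.5958e+06 m^3


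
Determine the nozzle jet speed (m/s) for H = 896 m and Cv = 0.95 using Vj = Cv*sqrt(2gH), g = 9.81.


Vj = 0.95 * sqrt(2*9.81*896) = 125.9584 m/s


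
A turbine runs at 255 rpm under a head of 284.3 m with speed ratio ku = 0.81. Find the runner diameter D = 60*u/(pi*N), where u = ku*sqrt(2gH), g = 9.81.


u = 0.81 * sqrt(2*9.81*284.3) = 60.4955 m/s
D = 60 * 60.4955 / (pi * 255) = 4.5309 m


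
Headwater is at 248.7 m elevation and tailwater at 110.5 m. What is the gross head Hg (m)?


Hg = 248.7 - 110.5 = 138.2000 m


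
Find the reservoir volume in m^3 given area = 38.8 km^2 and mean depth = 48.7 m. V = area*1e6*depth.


V = 38.8 * 1e6 * 48.7 = 1.8896e+09 m^3


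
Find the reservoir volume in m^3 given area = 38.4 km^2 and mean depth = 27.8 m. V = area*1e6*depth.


V = 38.4 * 1e6 * 27.8 = 1.0675e+09 m^3


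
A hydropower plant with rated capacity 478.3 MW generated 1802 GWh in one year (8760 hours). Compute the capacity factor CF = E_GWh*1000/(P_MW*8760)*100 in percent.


CF = 1802 * 1000 / (478.3 * 8760) * 100 = 43.0081 %


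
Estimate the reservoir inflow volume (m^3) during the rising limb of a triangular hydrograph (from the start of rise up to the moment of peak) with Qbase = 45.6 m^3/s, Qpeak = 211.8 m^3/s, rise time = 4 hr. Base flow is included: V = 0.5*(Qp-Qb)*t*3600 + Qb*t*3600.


V = 0.5*(211.8 - 45.6)*4*3600 + 45.6*4*3600 = 1.8533e+06 m^3


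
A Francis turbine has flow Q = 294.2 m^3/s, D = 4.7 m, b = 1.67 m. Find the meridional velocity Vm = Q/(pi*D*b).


Vm = 294.2 / (pi * 4.7 * 1.67) = 11.9310 m/s


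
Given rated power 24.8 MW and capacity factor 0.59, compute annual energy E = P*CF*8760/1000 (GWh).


E = 24.8 * 0.59 * 8760 / 1000 = 128.1763 GWh


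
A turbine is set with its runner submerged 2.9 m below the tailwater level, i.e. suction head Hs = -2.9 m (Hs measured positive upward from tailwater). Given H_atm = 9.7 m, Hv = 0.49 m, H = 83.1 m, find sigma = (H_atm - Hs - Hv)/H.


sigma = (9.7 - (-2.9) - 0.49) / 83.1 = 0.1457


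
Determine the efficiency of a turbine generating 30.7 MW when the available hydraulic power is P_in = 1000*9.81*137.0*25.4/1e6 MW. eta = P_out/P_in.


P_in = 1000 * 9.81 * 137.0 * 25.4 / 1e6 = 34.1368 MW
eta = 30.7 / 34.1368 = 0.8993


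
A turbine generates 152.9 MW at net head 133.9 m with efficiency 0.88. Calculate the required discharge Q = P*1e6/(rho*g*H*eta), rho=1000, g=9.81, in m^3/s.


Q = 152.9 * 1e6 / (1000 * 9.81 * 133.9 * 0.88) = 132.2742 m^3/s


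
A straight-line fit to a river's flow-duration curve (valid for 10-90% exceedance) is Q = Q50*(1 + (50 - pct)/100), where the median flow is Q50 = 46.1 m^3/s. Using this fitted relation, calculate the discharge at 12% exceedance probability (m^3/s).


Q = 46.1 * (1 + (50 - 12)/100) = 63.6180 m^3/s


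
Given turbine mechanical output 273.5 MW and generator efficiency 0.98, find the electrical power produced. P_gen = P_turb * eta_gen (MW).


P_gen = 273.5 * 0.98 = 268.0300 MW


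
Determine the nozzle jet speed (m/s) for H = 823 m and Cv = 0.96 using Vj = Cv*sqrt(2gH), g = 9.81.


Vj = 0.96 * sqrt(2*9.81*823) = 121.9890 m/s


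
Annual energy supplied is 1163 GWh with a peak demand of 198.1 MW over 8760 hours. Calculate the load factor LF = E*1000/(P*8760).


LF = 1163 * 1000 / (198.1 * 8760) = 0.6702


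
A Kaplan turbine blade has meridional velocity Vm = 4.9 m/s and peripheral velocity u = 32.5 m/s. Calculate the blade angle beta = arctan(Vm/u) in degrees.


beta = arctan(4.9 / 32.5) = 8.5739 degrees


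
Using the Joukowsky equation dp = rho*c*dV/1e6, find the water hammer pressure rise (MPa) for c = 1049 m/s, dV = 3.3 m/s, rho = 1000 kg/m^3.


dp = 1000 * 1049 * 3.3 / 1e6 = 3.4617 MPa


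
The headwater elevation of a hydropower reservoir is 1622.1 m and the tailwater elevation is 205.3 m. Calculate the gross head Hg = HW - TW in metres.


Hg = 1622.1 - 205.3 = 1416.8000 m


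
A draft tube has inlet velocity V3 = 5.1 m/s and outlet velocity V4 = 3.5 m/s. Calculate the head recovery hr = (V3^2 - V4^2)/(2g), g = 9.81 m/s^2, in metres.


hr = (5.1^2 - 3.5^2) / (2*9.81) = 0.7013 m


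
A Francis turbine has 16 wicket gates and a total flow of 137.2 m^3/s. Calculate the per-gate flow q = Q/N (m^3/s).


q = 137.2 / 16 = 8.5750 m^3/s


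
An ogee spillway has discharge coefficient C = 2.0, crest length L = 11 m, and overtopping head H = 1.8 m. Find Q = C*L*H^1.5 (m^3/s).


Q = 2.0 * 11 * 1.8^1.5 = 53.1290 m^3/s


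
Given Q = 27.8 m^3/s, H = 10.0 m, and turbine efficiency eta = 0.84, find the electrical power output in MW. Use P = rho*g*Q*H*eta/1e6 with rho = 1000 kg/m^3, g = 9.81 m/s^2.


P = 1000 * 9.81 * 27.8 * 10.0 * 0.84 / 1e6 = 2.2908 MW


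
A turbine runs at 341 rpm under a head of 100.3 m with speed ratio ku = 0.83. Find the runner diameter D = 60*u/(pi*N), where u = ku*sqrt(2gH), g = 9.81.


u = 0.83 * sqrt(2*9.81*100.3) = 36.8195 m/s
D = 60 * 36.8195 / (pi * 341) = 2.0622 m


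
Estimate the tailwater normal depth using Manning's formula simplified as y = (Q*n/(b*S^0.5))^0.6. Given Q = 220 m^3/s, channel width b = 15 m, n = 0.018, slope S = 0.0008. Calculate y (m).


y = (220 * 0.018 / (15 * 0.0008^0.5))^0.6 = 3.8198 m


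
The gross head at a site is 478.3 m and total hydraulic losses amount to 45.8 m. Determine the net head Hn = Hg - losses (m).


Hn = 478.3 - 45.8 = 432.5000 m


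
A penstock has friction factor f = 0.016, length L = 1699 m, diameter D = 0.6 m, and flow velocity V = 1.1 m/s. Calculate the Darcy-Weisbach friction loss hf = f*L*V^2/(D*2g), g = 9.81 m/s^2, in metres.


hf = 0.016 * 1699 * 1.1^2 / (0.6 * 2 * 9.81) = 2.7941 m


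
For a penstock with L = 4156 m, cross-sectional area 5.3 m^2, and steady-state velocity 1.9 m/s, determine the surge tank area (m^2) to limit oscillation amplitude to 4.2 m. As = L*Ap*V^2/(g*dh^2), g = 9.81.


As = 4156 * 5.3 * 1.9^2 / (9.81 * 4.2^2) = 459.5058 m^2


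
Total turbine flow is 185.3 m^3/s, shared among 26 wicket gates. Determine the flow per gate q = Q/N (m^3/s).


q = 185.3 / 26 = 7.1269 m^3/s


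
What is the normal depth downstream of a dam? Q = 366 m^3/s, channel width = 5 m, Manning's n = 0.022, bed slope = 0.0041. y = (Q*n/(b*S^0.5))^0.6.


y = (366 * 0.022 / (5 * 0.0041^0.5))^0.6 = 6.9235 m


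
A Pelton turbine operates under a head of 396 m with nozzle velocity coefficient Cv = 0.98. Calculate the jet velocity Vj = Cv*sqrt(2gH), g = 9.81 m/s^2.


Vj = 0.98 * sqrt(2*9.81*396) = 86.3820 m/s


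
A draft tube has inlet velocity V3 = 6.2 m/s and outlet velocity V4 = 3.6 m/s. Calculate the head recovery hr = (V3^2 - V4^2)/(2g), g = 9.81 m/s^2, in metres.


hr = (6.2^2 - 3.6^2) / (2*9.81) = 1.2987 m


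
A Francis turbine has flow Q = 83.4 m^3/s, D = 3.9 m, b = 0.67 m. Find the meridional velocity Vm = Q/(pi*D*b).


Vm = 83.4 / (pi * 3.9 * 0.67) = 10.1596 m/s


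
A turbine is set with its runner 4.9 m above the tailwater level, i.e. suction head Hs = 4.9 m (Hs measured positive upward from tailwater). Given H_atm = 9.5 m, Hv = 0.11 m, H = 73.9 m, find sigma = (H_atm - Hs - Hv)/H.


sigma = (9.5 - 4.9 - 0.11) / 73.9 = 0.0608


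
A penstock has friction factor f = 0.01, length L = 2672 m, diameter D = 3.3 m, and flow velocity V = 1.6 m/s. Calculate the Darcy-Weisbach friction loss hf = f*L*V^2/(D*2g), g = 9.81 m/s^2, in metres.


hf = 0.01 * 2672 * 1.6^2 / (3.3 * 2 * 9.81) = 1.0565 m


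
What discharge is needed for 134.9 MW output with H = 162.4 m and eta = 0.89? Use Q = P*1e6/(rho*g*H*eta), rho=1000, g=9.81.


Q = 134.9 * 1e6 / (1000 * 9.81 * 162.4 * 0.89) = 95.1408 m^3/s


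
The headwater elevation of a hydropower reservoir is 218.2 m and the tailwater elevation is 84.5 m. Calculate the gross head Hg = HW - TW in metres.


Hg = 218.2 - 84.5 = 133.7000 m


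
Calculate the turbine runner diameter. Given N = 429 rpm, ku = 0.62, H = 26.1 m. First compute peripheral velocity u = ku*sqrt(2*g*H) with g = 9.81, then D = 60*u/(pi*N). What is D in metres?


u = 0.62 * sqrt(2*9.81*26.1) = 14.0301 m/s
D = 60 * 14.0301 / (pi * 429) = 0.6246 m


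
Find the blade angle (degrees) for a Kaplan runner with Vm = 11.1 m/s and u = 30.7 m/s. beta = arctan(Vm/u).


beta = arctan(11.1 / 30.7) = 19.8781 degrees


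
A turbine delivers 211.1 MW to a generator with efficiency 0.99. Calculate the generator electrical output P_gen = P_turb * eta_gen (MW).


P_gen = 211.1 * 0.99 = 208.9890 MW


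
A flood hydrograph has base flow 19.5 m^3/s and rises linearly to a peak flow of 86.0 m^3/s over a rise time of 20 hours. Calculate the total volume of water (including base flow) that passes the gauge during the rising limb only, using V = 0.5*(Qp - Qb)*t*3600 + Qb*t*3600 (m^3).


V = 0.5*(86.0 - 19.5)*20*3600 + 19.5*20*3600 = 3.7980e+06 m^3


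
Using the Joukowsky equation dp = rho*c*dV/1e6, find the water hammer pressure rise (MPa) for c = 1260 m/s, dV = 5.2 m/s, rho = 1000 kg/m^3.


dp = 1000 * 1260 * 5.2 / 1e6 = 6.5520 MPa


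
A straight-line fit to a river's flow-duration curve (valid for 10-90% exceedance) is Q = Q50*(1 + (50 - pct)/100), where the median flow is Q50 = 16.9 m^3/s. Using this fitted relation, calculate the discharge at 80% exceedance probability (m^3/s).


Q = 16.9 * (1 + (50 - 80)/100) = 11.8300 m^3/s


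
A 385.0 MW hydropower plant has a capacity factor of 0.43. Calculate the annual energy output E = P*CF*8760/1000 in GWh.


E = 385.0 * 0.43 * 8760 / 1000 = 1450.2180 GWh


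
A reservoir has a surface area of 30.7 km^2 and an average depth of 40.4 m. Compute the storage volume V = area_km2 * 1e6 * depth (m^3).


V = 30.7 * 1e6 * 40.4 = 1.2403e+09 m^3


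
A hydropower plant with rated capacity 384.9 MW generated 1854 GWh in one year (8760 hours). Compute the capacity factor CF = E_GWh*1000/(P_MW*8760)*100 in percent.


CF = 1854 * 1000 / (384.9 * 8760) * 100 = 54.9867 %


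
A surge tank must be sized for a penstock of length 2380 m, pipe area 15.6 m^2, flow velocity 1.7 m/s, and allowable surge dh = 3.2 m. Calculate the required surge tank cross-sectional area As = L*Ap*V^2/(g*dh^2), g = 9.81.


As = 2380 * 15.6 * 1.7^2 / (9.81 * 3.2^2) = 1068.1455 m^2


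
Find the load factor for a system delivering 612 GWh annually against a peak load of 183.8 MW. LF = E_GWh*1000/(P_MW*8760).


LF = 612 * 1000 / (183.8 * 8760) = 0.3801


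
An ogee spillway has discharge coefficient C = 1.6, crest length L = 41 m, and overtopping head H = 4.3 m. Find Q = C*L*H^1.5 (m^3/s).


Q = 1.6 * 41 * 4.3^1.5 = 584.9335 m^3/s


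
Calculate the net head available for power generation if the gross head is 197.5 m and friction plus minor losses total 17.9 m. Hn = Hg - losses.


Hn = 197.5 - 17.9 = 179.6000 m


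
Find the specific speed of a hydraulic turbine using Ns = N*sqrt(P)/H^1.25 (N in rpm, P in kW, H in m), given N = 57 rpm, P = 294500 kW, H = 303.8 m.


Ns = 57 * 294500^0.5 / 303.8^1.25 = 24.3884


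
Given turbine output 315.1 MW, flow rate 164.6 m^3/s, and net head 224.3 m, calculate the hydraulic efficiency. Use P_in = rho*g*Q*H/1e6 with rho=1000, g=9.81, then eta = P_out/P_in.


P_in = 1000 * 9.81 * 164.6 * 224.3 / 1e6 = 362.1830 MW
eta = 315.1 / 362.1830 = 0.8700


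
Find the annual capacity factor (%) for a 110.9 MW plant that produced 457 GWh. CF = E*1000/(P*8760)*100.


CF = 457 * 1000 / (110.9 * 8760) * 100 = 47.0414 %


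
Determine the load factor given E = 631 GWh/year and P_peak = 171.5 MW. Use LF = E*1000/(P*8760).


LF = 631 * 1000 / (171.5 * 8760) = 0.4200


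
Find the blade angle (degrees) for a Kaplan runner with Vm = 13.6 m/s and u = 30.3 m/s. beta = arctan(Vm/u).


beta = arctan(13.6 / 30.3) = 24.1727 degrees


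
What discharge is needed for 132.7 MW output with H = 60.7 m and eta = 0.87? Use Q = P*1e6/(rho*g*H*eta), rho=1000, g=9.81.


Q = 132.7 * 1e6 / (1000 * 9.81 * 60.7 * 0.87) = 256.1498 m^3/s


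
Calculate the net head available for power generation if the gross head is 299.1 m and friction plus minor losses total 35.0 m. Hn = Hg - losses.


Hn = 299.1 - 35.0 = 264.1000 m


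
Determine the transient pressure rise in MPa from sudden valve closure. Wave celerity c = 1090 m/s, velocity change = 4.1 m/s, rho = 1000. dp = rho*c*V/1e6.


dp = 1000 * 1090 * 4.1 / 1e6 = 4.4690 MPa


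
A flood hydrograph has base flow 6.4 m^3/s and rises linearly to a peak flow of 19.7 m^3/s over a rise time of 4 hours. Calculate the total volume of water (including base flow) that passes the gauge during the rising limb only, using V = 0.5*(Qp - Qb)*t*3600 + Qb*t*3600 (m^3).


V = 0.5*(19.7 - 6.4)*4*3600 + 6.4*4*3600 = 187920.0000 m^3


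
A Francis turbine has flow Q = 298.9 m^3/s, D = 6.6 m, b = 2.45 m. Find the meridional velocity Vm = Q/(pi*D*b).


Vm = 298.9 / (pi * 6.6 * 2.45) = 5.8839 m/s


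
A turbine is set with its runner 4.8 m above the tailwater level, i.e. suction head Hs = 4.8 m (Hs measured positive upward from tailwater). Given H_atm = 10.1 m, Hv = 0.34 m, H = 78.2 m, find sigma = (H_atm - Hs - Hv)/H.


sigma = (10.1 - 4.8 - 0.34) / 78.2 = 0.0634


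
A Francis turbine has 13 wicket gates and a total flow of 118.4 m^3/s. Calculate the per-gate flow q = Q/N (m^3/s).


q = 118.4 / 13 = 9.1077 m^3/s


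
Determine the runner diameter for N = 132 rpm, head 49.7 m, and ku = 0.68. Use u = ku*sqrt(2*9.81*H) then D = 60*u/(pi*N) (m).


u = 0.68 * sqrt(2*9.81*49.7) = 21.2342 m/s
D = 60 * 21.2342 / (pi * 132) = 3.0723 m


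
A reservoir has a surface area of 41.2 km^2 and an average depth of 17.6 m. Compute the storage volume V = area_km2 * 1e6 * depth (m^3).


V = 41.2 * 1e6 * 17.6 = 7.2512e+08 m^3


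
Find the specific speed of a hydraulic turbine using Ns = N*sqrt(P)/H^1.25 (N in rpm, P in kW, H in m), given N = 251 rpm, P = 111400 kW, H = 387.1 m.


Ns = 251 * 111400^0.5 / 387.1^1.25 = 48.7907


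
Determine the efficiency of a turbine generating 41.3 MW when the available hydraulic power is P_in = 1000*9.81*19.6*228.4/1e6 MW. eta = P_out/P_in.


P_in = 1000 * 9.81 * 19.6 * 228.4 / 1e6 = 43.9158 MW
eta = 41.3 / 43.9158 = 0.9404


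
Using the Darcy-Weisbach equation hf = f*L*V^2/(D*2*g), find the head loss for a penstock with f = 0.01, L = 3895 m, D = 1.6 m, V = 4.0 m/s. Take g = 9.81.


hf = 0.01 * 3895 * 4.0^2 / (1.6 * 2 * 9.81) = 19.8522 m


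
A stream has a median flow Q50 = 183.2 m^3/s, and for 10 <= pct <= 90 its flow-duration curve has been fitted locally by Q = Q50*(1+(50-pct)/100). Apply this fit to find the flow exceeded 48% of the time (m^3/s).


Q = 183.2 * (1 + (50 - 48)/100) = 186.8640 m^3/s


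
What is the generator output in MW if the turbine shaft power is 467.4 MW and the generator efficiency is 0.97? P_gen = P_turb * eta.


P_gen = 467.4 * 0.97 = 453.3780 MW


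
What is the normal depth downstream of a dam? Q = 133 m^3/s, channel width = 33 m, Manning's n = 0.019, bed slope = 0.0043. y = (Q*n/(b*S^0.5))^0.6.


y = (133 * 0.019 / (33 * 0.0043^0.5))^0.6 = 1.0975 m


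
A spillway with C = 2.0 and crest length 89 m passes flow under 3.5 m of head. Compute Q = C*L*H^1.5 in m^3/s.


Q = 2.0 * 89 * 3.5^1.5 = 1165.5263 m^3/s


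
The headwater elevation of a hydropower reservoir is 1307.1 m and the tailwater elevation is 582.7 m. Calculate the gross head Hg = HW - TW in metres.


Hg = 1307.1 - 582.7 = 724.4000 m


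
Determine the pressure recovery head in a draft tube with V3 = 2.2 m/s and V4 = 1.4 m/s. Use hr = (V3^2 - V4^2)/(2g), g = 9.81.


hr = (2.2^2 - 1.4^2) / (2*9.81) = 0.1468 m


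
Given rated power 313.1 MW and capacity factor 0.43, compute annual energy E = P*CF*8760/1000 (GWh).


E = 313.1 * 0.43 * 8760 / 1000 = 1179.3851 GWh


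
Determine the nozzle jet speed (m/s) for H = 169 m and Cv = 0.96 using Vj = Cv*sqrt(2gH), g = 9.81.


Vj = 0.96 * sqrt(2*9.81*169) = 55.2795 m/s


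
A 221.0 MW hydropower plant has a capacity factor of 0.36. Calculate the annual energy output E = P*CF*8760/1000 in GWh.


E = 221.0 * 0.36 * 8760 / 1000 = 696.9456 GWh


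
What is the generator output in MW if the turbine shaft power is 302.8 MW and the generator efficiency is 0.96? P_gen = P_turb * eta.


P_gen = 302.8 * 0.96 = 290.6880 MW


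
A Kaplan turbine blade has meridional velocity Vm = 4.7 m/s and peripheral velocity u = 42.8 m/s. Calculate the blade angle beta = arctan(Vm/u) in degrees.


beta = arctan(4.7 / 42.8) = 6.2667 degrees


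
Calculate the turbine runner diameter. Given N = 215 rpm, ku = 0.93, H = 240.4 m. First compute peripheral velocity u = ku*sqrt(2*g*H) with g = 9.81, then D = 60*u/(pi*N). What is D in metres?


u = 0.93 * sqrt(2*9.81*240.4) = 63.8704 m/s
D = 60 * 63.8704 / (pi * 215) = 5.6737 m


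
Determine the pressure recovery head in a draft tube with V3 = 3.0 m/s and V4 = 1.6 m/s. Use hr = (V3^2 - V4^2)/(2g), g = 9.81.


hr = (3.0^2 - 1.6^2) / (2*9.81) = 0.3282 m


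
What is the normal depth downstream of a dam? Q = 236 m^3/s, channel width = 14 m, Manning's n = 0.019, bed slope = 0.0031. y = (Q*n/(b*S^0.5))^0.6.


y = (236 * 0.019 / (14 * 0.0031^0.5))^0.6 = 2.8570 m


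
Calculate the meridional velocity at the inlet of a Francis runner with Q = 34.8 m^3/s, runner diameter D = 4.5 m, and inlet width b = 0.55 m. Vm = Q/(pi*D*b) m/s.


Vm = 34.8 / (pi * 4.5 * 0.55) = 4.4756 m/s


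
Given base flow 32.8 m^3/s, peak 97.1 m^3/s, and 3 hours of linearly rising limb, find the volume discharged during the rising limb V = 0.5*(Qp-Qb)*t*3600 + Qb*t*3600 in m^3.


V = 0.5*(97.1 - 32.8)*3*3600 + 32.8*3*3600 = 701460.0000 m^3


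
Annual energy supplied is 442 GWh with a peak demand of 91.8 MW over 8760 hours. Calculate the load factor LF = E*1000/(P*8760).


LF = 442 * 1000 / (91.8 * 8760) = 0.5496


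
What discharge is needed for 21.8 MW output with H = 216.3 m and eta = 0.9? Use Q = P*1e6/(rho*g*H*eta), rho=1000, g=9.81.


Q = 21.8 * 1e6 / (1000 * 9.81 * 216.3 * 0.9) = 11.4153 m^3/s


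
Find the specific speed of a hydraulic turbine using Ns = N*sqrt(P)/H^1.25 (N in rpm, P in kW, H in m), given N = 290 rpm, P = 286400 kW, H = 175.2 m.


Ns = 290 * 286400^0.5 / 175.2^1.25 = 243.4820


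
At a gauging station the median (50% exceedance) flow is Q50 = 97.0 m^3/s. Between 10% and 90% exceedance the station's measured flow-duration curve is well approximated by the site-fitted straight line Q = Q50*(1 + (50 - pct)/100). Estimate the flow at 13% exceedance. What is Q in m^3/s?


Q = 97.0 * (1 + (50 - 13)/100) = 132.8900 m^3/s


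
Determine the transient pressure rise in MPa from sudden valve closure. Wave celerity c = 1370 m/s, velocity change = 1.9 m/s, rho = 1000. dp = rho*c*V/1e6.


dp = 1000 * 1370 * 1.9 / 1e6 = 2.6030 MPa


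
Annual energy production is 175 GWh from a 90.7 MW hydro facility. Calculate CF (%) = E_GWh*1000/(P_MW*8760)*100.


CF = 175 * 1000 / (90.7 * 8760) * 100 = 22.0255 %


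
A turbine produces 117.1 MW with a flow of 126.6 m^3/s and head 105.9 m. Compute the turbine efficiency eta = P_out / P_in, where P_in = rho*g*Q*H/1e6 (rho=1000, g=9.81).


P_in = 1000 * 9.81 * 126.6 * 105.9 / 1e6 = 131.5221 MW
eta = 117.1 / 131.5221 = 0.8903


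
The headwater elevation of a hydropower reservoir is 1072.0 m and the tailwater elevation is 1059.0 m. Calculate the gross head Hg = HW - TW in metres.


Hg = 1072.0 - 1059.0 = 13.0000 m


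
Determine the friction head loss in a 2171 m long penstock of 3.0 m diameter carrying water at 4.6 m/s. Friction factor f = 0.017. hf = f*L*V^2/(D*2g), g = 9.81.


hf = 0.017 * 2171 * 4.6^2 / (3.0 * 2 * 9.81) = 13.2680 m


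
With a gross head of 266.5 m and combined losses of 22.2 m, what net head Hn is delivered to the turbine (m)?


Hn = 266.5 - 22.2 = 244.3000 m


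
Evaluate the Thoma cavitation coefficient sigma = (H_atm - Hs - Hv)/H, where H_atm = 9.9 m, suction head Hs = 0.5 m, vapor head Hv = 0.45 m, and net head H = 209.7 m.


sigma = (9.9 - 0.5 - 0.45) / 209.7 = 0.0427


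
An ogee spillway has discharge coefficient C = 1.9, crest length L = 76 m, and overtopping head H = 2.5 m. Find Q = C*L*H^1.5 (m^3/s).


Q = 1.9 * 76 * 2.5^1.5 = 570.7911 m^3/s


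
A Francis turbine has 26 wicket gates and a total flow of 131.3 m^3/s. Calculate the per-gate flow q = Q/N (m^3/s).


q = 131.3 / 26 = 5.0500 m^3/s


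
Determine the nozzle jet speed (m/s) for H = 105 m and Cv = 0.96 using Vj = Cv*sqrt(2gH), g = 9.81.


Vj = 0.96 * sqrt(2*9.81*105) = 43.5728 m/s


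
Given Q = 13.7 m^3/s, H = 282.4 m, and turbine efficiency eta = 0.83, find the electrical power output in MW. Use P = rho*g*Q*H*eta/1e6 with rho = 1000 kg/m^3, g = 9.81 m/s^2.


P = 1000 * 9.81 * 13.7 * 282.4 * 0.83 / 1e6 = 31.5016 MW


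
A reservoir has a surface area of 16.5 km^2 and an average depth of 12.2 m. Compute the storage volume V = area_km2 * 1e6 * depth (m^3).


V = 16.5 * 1e6 * 12.2 = 2.0130e+08 m^3


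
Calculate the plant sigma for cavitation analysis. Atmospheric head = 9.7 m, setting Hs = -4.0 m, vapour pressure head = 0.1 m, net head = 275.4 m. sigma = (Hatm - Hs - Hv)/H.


sigma = (9.7 - (-4.0) - 0.1) / 275.4 = 0.0494


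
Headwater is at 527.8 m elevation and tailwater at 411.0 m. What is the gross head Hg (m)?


Hg = 527.8 - 411.0 = 116.8000 m


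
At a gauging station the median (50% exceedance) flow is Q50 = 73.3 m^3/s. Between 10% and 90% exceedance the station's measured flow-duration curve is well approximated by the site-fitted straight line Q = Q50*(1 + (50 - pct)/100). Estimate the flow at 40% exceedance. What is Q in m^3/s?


Q = 73.3 * (1 + (50 - 40)/100) = 80.6300 m^3/s


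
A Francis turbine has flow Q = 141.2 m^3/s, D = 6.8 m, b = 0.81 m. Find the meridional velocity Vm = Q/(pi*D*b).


Vm = 141.2 / (pi * 6.8 * 0.81) = 8.1600 m/s


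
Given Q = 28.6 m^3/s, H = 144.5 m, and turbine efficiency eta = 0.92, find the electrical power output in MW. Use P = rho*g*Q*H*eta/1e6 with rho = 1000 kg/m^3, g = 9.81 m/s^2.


P = 1000 * 9.81 * 28.6 * 144.5 * 0.92 / 1e6 = 37.2984 MW


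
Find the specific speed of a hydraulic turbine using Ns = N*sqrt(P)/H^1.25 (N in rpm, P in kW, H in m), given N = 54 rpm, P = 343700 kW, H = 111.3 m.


Ns = 54 * 343700^0.5 / 111.3^1.25 = 87.5719


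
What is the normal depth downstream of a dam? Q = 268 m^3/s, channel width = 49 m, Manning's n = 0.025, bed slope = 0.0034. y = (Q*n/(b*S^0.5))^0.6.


y = (268 * 0.025 / (49 * 0.0034^0.5))^0.6 = 1.6676 m


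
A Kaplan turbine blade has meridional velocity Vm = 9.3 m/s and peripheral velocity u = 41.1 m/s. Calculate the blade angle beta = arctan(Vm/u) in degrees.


beta = arctan(9.3 / 41.1) = 12.7500 degrees


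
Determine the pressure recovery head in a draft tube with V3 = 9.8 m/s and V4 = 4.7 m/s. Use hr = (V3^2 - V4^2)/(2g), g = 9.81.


hr = (9.8^2 - 4.7^2) / (2*9.81) = 3.7691 m


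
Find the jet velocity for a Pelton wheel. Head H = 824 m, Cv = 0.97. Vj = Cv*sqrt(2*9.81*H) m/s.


Vj = 0.97 * sqrt(2*9.81*824) = 123.3346 m/s


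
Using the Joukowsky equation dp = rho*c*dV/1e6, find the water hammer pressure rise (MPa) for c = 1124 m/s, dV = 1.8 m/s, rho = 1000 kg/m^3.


dp = 1000 * 1124 * 1.8 / 1e6 = 2.0232 MPa


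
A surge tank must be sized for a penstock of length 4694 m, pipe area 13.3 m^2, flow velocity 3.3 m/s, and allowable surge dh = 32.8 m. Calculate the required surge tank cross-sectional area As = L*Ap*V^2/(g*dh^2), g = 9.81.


As = 4694 * 13.3 * 3.3^2 / (9.81 * 32.8^2) = 64.4178 m^2


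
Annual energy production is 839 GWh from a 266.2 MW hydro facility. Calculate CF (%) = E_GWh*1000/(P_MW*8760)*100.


CF = 839 * 1000 / (266.2 * 8760) * 100 = 35.9791 %


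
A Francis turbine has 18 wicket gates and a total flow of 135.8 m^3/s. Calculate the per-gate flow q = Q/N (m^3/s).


q = 135.8 / 18 = 7.5444 m^3/s


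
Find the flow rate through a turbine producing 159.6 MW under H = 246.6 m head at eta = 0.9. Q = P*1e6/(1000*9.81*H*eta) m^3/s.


Q = 159.6 * 1e6 / (1000 * 9.81 * 246.6 * 0.9) = 73.3041 m^3/s


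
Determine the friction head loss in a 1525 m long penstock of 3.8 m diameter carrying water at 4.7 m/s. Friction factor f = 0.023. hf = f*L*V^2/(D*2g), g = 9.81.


hf = 0.023 * 1525 * 4.7^2 / (3.8 * 2 * 9.81) = 10.3923 m


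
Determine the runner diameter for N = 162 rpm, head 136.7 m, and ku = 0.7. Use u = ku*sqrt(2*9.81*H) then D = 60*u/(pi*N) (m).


u = 0.7 * sqrt(2*9.81*136.7) = 36.2520 m/s
D = 60 * 36.2520 / (pi * 162) = 4.2738 m


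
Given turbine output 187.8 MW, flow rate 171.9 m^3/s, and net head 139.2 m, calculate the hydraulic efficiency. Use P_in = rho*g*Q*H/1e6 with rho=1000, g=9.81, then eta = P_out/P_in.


P_in = 1000 * 9.81 * 171.9 * 139.2 / 1e6 = 234.7384 MW
eta = 187.8 / 234.7384 = 0.8000


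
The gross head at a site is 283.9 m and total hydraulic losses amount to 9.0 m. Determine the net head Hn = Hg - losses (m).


Hn = 283.9 - 9.0 = 274.9000 m


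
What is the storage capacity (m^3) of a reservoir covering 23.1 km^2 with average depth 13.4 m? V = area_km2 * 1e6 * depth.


V = 23.1 * 1e6 * 13.4 = 3.0954e+08 m^3


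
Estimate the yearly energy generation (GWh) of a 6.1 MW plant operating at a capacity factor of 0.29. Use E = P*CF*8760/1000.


E = 6.1 * 0.29 * 8760 / 1000 = 15.4964 GWh


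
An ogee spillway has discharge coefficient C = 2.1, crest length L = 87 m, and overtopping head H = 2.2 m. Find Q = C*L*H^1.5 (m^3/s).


Q = 2.1 * 87 * 2.2^1.5 = 596.1734 m^3/s


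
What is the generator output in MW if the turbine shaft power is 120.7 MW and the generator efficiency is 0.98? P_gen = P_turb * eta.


P_gen = 120.7 * 0.98 = 118.2860 MW


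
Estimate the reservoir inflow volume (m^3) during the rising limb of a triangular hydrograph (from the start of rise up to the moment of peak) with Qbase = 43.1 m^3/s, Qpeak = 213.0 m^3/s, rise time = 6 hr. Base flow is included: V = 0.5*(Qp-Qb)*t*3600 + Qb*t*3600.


V = 0.5*(213.0 - 43.1)*6*3600 + 43.1*6*3600 = 2.7659e+06 m^3


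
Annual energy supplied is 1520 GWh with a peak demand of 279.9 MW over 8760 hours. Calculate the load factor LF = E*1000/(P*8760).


LF = 1520 * 1000 / (279.9 * 8760) = 0.6199


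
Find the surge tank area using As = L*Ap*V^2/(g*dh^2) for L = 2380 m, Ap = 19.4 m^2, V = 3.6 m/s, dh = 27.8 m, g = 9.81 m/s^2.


As = 2380 * 19.4 * 3.6^2 / (9.81 * 27.8^2) = 78.9269 m^2


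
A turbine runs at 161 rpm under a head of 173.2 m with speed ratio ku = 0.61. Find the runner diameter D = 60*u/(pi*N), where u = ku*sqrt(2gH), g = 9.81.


u = 0.61 * sqrt(2*9.81*173.2) = 35.5593 m/s
D = 60 * 35.5593 / (pi * 161) = 4.2182 m


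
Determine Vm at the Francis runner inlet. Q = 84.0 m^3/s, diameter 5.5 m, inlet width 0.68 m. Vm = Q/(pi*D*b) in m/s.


Vm = 84.0 / (pi * 5.5 * 0.68) = 7.1492 m/s


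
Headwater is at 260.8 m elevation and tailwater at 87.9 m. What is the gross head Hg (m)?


Hg = 260.8 - 87.9 = 172.9000 m


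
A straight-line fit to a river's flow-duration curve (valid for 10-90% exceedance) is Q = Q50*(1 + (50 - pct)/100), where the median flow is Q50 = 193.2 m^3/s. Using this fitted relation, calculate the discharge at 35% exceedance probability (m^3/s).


Q = 193.2 * (1 + (50 - 35)/100) = 222.1800 m^3/s


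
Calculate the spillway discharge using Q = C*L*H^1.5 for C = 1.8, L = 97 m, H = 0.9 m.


Q = 1.8 * 97 * 0.9^1.5 = 149.0761 m^3/s


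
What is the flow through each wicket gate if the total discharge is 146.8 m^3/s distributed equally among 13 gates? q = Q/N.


q = 146.8 / 13 = 11.2923 m^3/s


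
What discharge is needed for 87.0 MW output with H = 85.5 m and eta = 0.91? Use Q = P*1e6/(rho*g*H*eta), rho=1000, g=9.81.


Q = 87.0 * 1e6 / (1000 * 9.81 * 85.5 * 0.91) = 113.9837 m^3/s


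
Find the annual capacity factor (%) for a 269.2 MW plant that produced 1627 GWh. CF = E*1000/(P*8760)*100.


CF = 1627 * 1000 / (269.2 * 8760) * 100 = 68.9935 %
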